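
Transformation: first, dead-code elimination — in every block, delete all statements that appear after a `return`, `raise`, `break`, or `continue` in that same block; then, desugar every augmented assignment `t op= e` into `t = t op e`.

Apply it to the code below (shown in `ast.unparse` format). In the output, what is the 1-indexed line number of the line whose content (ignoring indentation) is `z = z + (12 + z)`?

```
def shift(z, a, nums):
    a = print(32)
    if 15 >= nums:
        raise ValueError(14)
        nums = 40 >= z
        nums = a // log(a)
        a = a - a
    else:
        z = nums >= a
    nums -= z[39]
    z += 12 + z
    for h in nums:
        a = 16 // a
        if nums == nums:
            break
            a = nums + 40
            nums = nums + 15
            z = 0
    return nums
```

Transformed code:
def shift(z, a, nums):
    a = print(32)
    if 15 >= nums:
        raise ValueError(14)
    else:
        z = nums >= a
    nums = nums - z[39]
    z = z + (12 + z)
    for h in nums:
        a = 16 // a
        if nums == nums:
            break
    return nums

8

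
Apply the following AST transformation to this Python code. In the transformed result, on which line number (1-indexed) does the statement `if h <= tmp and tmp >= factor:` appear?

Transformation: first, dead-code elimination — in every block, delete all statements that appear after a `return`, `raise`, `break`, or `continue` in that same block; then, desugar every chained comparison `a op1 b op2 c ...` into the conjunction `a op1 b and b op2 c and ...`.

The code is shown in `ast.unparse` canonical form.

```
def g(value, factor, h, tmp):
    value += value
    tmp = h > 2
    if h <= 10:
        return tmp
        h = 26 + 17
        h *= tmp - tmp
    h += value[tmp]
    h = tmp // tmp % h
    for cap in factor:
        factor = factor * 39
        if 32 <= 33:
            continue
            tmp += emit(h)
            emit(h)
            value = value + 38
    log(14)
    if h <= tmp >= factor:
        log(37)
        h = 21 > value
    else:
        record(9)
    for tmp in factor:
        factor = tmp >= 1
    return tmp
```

13

Transformed code:
def g(value, factor, h, tmp):
    value += value
    tmp = h > 2
    if h <= 10:
        return tmp
    h += value[tmp]
    h = tmp // tmp % h
    for cap in factor:
        factor = factor * 39
        if 32 <= 33:
            continue
    log(14)
    if h <= tmp and tmp >= factor:
        log(37)
        h = 21 > value
    else:
        record(9)
    for tmp in factor:
        factor = tmp >= 1
    return tmp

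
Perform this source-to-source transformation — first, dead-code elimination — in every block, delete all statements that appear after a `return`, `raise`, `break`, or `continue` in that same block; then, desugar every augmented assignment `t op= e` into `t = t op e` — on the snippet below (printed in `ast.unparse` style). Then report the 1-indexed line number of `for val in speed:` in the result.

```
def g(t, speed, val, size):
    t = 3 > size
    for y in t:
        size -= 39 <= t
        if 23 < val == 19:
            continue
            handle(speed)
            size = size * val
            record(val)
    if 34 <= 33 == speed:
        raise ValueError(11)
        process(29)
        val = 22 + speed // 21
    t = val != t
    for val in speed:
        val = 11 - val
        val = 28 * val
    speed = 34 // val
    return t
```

10

Transformed code:
def g(t, speed, val, size):
    t = 3 > size
    for y in t:
        size = size - (39 <= t)
        if 23 < val == 19:
            continue
    if 34 <= 33 == speed:
        raise ValueError(11)
    t = val != t
    for val in speed:
        val = 11 - val
        val = 28 * val
    speed = 34 // val
    return t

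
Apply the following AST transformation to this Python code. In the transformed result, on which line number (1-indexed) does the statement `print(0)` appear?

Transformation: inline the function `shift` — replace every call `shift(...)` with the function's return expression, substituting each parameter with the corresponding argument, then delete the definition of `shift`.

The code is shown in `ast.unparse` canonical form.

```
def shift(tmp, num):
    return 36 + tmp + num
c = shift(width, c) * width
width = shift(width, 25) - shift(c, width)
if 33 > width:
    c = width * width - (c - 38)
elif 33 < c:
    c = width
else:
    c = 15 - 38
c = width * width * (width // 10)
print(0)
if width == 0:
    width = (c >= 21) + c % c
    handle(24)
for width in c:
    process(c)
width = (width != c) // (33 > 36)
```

Transformed code:
c = (36 + width + c) * width
width = 36 + width + 25 - (36 + c + width)
if 33 > width:
    c = width * width - (c - 38)
elif 33 < c:
    c = width
else:
    c = 15 - 38
c = width * width * (width // 10)
print(0)
if width == 0:
    width = (c >= 21) + c % c
    handle(24)
for width in c:
    process(c)
width = (width != c) // (33 > 36)

10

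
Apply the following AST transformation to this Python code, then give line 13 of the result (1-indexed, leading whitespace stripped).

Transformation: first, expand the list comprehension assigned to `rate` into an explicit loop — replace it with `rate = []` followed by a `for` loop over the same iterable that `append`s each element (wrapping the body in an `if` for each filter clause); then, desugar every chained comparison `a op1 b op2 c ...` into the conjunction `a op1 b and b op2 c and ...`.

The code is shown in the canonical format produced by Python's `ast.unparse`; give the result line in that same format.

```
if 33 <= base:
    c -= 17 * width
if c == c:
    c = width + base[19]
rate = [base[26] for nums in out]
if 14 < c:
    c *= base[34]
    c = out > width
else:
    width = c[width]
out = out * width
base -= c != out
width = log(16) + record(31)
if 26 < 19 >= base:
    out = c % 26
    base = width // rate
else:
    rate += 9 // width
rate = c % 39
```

Transformed code:
if 33 <= base:
    c -= 17 * width
if c == c:
    c = width + base[19]
rate = []
for nums in out:
    rate.append(base[26])
if 14 < c:
    c *= base[34]
    c = out > width
else:
    width = c[width]
out = out * width
base -= c != out
width = log(16) + record(31)
if 26 < 19 and 19 >= base:
    out = c % 26
    base = width // rate
else:
    rate += 9 // width
rate = c % 39

out = out * width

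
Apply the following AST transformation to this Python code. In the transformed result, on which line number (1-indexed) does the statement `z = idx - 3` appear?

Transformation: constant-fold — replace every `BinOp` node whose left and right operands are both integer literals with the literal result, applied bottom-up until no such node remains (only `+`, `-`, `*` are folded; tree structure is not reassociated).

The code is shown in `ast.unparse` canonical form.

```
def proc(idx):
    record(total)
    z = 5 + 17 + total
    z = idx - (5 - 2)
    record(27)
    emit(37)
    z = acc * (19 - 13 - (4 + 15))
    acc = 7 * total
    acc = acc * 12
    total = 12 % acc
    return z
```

4

Transformed code:
def proc(idx):
    record(total)
    z = 22 + total
    z = idx - 3
    record(27)
    emit(37)
    z = acc * -13
    acc = 7 * total
    acc = acc * 12
    total = 12 % acc
    return z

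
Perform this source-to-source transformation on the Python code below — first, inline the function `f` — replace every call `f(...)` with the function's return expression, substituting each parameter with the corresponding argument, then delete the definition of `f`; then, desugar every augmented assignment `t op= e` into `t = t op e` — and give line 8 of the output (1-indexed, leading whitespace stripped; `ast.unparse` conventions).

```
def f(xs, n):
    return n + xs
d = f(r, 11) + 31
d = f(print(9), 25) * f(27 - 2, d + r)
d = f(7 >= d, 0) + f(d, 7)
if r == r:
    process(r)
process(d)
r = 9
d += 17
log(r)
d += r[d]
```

d = d + 17

Transformed code:
d = 11 + r + 31
d = (25 + print(9)) * (d + r + (27 - 2))
d = 0 + (7 >= d) + (7 + d)
if r == r:
    process(r)
process(d)
r = 9
d = d + 17
log(r)
d = d + r[d]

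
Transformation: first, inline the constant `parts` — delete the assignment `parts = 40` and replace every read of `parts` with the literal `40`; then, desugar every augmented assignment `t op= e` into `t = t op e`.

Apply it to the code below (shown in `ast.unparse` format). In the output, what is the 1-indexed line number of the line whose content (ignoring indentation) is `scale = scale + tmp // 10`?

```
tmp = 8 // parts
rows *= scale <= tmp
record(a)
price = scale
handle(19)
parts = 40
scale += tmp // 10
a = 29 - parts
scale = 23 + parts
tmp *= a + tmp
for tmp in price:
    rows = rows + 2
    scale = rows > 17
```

6

Transformed code:
tmp = 8 // 40
rows = rows * (scale <= tmp)
record(a)
price = scale
handle(19)
scale = scale + tmp // 10
a = 29 - 40
scale = 23 + 40
tmp = tmp * (a + tmp)
for tmp in price:
    rows = rows + 2
    scale = rows > 17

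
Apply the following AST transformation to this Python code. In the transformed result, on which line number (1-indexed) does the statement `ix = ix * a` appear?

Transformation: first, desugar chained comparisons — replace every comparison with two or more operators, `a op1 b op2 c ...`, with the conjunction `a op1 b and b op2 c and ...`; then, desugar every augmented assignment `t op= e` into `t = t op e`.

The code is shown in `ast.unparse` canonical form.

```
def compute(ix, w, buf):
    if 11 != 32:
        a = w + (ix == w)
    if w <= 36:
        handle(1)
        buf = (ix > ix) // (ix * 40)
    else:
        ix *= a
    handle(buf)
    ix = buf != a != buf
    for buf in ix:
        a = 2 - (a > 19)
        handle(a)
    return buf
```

Transformed code:
def compute(ix, w, buf):
    if 11 != 32:
        a = w + (ix == w)
    if w <= 36:
        handle(1)
        buf = (ix > ix) // (ix * 40)
    else:
        ix = ix * a
    handle(buf)
    ix = buf != a and a != buf
    for buf in ix:
        a = 2 - (a > 19)
        handle(a)
    return buf

8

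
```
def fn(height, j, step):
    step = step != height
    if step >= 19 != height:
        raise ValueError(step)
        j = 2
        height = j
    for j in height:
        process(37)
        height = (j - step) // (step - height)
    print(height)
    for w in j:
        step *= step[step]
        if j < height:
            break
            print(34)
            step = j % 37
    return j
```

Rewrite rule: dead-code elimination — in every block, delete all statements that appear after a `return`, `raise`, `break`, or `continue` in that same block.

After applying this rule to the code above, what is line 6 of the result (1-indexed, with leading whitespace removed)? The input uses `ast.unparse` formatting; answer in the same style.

Transformed code:
def fn(height, j, step):
    step = step != height
    if step >= 19 != height:
        raise ValueError(step)
    for j in height:
        process(37)
        height = (j - step) // (step - height)
    print(height)
    for w in j:
        step *= step[step]
        if j < height:
            break
    return j

process(37)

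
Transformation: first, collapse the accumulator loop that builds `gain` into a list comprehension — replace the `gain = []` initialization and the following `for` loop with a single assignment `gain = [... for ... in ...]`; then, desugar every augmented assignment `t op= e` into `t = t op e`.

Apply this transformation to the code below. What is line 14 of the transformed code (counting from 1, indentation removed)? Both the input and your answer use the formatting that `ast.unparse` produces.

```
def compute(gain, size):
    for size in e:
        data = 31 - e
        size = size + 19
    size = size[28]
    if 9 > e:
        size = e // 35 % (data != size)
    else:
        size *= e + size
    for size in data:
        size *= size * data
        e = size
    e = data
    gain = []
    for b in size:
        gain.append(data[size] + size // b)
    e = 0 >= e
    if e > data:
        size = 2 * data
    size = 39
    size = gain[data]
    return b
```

gain = [data[size] + size // b for b in size]

Transformed code:
def compute(gain, size):
    for size in e:
        data = 31 - e
        size = size + 19
    size = size[28]
    if 9 > e:
        size = e // 35 % (data != size)
    else:
        size = size * (e + size)
    for size in data:
        size = size * (size * data)
        e = size
    e = data
    gain = [data[size] + size // b for b in size]
    e = 0 >= e
    if e > data:
        size = 2 * data
    size = 39
    size = gain[data]
    return b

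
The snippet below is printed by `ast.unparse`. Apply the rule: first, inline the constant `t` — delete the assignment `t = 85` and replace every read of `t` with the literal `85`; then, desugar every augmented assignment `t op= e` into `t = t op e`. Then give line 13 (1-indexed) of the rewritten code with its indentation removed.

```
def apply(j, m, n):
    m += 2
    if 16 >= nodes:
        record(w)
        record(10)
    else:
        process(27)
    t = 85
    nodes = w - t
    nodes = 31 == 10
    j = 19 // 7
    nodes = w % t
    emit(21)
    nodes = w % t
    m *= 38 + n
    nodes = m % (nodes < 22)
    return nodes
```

Transformed code:
def apply(j, m, n):
    m = m + 2
    if 16 >= nodes:
        record(w)
        record(10)
    else:
        process(27)
    nodes = w - 85
    nodes = 31 == 10
    j = 19 // 7
    nodes = w % 85
    emit(21)
    nodes = w % 85
    m = m * (38 + n)
    nodes = m % (nodes < 22)
    return nodes

nodes = w % 85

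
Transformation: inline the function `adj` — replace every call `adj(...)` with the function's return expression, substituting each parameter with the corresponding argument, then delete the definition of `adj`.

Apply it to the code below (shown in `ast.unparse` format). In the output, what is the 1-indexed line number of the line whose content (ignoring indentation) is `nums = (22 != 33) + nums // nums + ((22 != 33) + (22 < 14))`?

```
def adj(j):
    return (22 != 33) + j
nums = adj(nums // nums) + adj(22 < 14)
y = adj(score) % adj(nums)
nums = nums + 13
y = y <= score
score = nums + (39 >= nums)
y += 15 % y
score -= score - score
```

1

Transformed code:
nums = (22 != 33) + nums // nums + ((22 != 33) + (22 < 14))
y = ((22 != 33) + score) % ((22 != 33) + nums)
nums = nums + 13
y = y <= score
score = nums + (39 >= nums)
y += 15 % y
score -= score - score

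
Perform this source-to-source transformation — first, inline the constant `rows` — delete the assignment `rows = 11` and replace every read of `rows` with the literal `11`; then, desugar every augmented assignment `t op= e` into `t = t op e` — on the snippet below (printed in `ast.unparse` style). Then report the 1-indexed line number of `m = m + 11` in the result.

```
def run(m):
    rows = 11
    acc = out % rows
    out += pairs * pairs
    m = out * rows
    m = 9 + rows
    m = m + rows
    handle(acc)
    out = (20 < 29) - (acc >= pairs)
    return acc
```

Transformed code:
def run(m):
    acc = out % 11
    out = out + pairs * pairs
    m = out * 11
    m = 9 + 11
    m = m + 11
    handle(acc)
    out = (20 < 29) - (acc >= pairs)
    return acc

6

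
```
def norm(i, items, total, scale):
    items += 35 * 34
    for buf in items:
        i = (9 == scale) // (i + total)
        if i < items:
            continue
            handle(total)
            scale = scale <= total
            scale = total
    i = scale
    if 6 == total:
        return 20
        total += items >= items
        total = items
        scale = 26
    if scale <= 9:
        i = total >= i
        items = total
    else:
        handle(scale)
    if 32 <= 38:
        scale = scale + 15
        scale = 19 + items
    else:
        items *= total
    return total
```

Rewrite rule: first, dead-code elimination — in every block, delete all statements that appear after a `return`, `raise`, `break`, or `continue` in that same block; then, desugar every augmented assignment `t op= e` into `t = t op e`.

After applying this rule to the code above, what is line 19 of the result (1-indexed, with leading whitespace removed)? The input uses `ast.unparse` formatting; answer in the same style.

Transformed code:
def norm(i, items, total, scale):
    items = items + 35 * 34
    for buf in items:
        i = (9 == scale) // (i + total)
        if i < items:
            continue
    i = scale
    if 6 == total:
        return 20
    if scale <= 9:
        i = total >= i
        items = total
    else:
        handle(scale)
    if 32 <= 38:
        scale = scale + 15
        scale = 19 + items
    else:
        items = items * total
    return total

items = items * total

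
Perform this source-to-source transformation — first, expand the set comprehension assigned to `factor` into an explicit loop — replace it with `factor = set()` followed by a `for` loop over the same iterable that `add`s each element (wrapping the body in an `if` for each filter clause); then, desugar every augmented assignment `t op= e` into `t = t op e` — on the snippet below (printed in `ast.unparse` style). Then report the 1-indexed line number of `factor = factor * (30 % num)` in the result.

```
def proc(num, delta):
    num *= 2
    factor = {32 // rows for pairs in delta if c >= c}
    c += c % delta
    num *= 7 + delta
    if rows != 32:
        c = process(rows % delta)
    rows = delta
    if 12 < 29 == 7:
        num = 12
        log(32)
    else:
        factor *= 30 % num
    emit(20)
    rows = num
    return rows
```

Transformed code:
def proc(num, delta):
    num = num * 2
    factor = set()
    for pairs in delta:
        if c >= c:
            factor.add(32 // rows)
    c = c + c % delta
    num = num * (7 + delta)
    if rows != 32:
        c = process(rows % delta)
    rows = delta
    if 12 < 29 == 7:
        num = 12
        log(32)
    else:
        factor = factor * (30 % num)
    emit(20)
    rows = num
    return rows

16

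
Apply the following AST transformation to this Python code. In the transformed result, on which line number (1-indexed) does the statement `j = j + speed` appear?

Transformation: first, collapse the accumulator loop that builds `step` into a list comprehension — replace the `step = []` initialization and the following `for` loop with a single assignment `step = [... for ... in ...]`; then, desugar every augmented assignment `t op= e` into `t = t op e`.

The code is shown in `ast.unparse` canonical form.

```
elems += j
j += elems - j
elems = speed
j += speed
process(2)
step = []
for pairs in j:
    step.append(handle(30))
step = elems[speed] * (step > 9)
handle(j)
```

Transformed code:
elems = elems + j
j = j + (elems - j)
elems = speed
j = j + speed
process(2)
step = [handle(30) for pairs in j]
step = elems[speed] * (step > 9)
handle(j)

4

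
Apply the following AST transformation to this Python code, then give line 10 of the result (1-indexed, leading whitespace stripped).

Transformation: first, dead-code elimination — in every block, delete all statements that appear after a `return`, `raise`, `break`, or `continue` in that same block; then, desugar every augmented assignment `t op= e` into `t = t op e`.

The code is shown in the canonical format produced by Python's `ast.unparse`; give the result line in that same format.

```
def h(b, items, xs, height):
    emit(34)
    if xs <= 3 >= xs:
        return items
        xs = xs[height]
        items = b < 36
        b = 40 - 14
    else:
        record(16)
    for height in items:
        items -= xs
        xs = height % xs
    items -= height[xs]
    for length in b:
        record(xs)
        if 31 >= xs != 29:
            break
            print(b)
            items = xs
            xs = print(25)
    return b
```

Transformed code:
def h(b, items, xs, height):
    emit(34)
    if xs <= 3 >= xs:
        return items
    else:
        record(16)
    for height in items:
        items = items - xs
        xs = height % xs
    items = items - height[xs]
    for length in b:
        record(xs)
        if 31 >= xs != 29:
            break
    return b

items = items - height[xs]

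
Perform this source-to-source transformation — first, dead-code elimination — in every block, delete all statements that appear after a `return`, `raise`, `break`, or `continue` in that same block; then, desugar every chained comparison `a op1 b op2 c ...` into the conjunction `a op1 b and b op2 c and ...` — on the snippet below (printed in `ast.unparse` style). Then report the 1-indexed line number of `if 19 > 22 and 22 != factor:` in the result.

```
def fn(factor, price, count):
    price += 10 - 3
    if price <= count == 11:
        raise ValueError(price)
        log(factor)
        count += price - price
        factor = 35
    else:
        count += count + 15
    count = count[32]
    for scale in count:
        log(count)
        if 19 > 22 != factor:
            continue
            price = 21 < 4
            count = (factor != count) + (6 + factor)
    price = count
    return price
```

10

Transformed code:
def fn(factor, price, count):
    price += 10 - 3
    if price <= count and count == 11:
        raise ValueError(price)
    else:
        count += count + 15
    count = count[32]
    for scale in count:
        log(count)
        if 19 > 22 and 22 != factor:
            continue
    price = count
    return price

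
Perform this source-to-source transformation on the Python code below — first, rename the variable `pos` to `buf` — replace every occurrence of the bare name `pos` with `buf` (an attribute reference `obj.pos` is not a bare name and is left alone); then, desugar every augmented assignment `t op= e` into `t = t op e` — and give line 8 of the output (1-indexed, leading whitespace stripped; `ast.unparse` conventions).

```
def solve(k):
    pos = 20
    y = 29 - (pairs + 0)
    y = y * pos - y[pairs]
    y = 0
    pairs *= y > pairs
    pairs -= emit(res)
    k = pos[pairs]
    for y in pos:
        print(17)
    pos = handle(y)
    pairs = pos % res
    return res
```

Transformed code:
def solve(k):
    buf = 20
    y = 29 - (pairs + 0)
    y = y * buf - y[pairs]
    y = 0
    pairs = pairs * (y > pairs)
    pairs = pairs - emit(res)
    k = buf[pairs]
    for y in buf:
        print(17)
    buf = handle(y)
    pairs = buf % res
    return res

k = buf[pairs]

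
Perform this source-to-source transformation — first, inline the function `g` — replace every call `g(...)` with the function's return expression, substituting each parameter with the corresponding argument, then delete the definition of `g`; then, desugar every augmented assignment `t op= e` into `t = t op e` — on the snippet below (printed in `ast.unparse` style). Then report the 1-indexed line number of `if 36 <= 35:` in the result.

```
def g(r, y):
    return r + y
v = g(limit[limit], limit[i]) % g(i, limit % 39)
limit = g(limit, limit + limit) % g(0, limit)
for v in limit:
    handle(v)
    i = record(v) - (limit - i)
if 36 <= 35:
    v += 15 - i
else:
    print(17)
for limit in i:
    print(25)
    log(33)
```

Transformed code:
v = (limit[limit] + limit[i]) % (i + limit % 39)
limit = (limit + (limit + limit)) % (0 + limit)
for v in limit:
    handle(v)
    i = record(v) - (limit - i)
if 36 <= 35:
    v = v + (15 - i)
else:
    print(17)
for limit in i:
    print(25)
    log(33)

6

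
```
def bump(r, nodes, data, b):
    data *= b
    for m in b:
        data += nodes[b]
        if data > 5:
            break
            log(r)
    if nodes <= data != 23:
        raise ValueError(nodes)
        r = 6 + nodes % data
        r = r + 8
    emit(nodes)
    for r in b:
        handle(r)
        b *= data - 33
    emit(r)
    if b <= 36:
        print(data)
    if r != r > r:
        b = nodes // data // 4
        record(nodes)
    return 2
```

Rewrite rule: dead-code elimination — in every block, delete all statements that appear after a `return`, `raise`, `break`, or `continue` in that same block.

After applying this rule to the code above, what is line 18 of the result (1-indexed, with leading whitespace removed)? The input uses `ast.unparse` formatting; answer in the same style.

record(nodes)

Transformed code:
def bump(r, nodes, data, b):
    data *= b
    for m in b:
        data += nodes[b]
        if data > 5:
            break
    if nodes <= data != 23:
        raise ValueError(nodes)
    emit(nodes)
    for r in b:
        handle(r)
        b *= data - 33
    emit(r)
    if b <= 36:
        print(data)
    if r != r > r:
        b = nodes // data // 4
        record(nodes)
    return 2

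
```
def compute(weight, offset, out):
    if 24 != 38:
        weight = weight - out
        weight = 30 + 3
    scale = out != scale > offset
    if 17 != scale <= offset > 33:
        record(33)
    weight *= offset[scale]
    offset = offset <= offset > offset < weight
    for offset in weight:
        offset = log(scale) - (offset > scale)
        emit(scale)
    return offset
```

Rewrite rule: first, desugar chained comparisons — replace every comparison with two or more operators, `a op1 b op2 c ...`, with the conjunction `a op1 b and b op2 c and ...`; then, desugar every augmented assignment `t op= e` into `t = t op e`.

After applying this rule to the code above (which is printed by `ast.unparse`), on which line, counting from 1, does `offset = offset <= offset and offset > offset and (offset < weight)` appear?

9

Transformed code:
def compute(weight, offset, out):
    if 24 != 38:
        weight = weight - out
        weight = 30 + 3
    scale = out != scale and scale > offset
    if 17 != scale and scale <= offset and (offset > 33):
        record(33)
    weight = weight * offset[scale]
    offset = offset <= offset and offset > offset and (offset < weight)
    for offset in weight:
        offset = log(scale) - (offset > scale)
        emit(scale)
    return offset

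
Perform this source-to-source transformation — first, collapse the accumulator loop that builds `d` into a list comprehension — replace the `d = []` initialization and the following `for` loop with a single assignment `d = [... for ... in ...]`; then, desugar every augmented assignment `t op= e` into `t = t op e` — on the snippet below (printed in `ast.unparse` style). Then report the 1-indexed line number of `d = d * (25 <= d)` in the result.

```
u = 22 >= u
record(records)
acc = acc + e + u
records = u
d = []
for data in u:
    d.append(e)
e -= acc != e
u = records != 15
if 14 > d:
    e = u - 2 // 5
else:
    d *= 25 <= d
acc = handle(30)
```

11

Transformed code:
u = 22 >= u
record(records)
acc = acc + e + u
records = u
d = [e for data in u]
e = e - (acc != e)
u = records != 15
if 14 > d:
    e = u - 2 // 5
else:
    d = d * (25 <= d)
acc = handle(30)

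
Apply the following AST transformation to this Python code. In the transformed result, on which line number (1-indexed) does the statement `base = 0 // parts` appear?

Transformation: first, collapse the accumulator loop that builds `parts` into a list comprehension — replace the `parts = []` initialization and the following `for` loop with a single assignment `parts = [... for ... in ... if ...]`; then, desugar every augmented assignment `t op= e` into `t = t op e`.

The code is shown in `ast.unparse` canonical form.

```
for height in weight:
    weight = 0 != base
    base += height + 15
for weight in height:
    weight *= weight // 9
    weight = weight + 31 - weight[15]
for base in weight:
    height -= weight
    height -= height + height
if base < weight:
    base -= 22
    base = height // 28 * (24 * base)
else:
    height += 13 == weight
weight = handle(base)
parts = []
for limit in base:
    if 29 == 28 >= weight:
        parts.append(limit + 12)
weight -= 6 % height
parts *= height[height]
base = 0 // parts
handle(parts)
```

Transformed code:
for height in weight:
    weight = 0 != base
    base = base + (height + 15)
for weight in height:
    weight = weight * (weight // 9)
    weight = weight + 31 - weight[15]
for base in weight:
    height = height - weight
    height = height - (height + height)
if base < weight:
    base = base - 22
    base = height // 28 * (24 * base)
else:
    height = height + (13 == weight)
weight = handle(base)
parts = [limit + 12 for limit in base if 29 == 28 >= weight]
weight = weight - 6 % height
parts = parts * height[height]
base = 0 // parts
handle(parts)

19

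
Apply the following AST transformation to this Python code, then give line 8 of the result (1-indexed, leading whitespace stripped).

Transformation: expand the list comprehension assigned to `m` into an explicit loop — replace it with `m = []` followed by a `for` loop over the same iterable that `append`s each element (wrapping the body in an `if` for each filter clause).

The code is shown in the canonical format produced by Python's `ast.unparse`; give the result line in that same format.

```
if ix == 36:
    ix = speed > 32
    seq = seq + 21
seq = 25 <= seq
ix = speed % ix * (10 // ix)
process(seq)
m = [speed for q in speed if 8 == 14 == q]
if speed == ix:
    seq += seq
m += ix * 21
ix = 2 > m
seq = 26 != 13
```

for q in speed:

Transformed code:
if ix == 36:
    ix = speed > 32
    seq = seq + 21
seq = 25 <= seq
ix = speed % ix * (10 // ix)
process(seq)
m = []
for q in speed:
    if 8 == 14 == q:
        m.append(speed)
if speed == ix:
    seq += seq
m += ix * 21
ix = 2 > m
seq = 26 != 13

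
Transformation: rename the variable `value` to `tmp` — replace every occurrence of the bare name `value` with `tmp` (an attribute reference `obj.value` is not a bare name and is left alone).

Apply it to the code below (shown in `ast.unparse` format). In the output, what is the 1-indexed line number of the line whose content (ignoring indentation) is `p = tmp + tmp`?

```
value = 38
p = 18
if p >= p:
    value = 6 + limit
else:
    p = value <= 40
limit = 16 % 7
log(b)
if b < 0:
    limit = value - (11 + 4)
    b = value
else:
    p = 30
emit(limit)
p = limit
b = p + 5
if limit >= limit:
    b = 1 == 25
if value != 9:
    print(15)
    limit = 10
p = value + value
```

Transformed code:
tmp = 38
p = 18
if p >= p:
    tmp = 6 + limit
else:
    p = tmp <= 40
limit = 16 % 7
log(b)
if b < 0:
    limit = tmp - (11 + 4)
    b = tmp
else:
    p = 30
emit(limit)
p = limit
b = p + 5
if limit >= limit:
    b = 1 == 25
if tmp != 9:
    print(15)
    limit = 10
p = tmp + tmp

22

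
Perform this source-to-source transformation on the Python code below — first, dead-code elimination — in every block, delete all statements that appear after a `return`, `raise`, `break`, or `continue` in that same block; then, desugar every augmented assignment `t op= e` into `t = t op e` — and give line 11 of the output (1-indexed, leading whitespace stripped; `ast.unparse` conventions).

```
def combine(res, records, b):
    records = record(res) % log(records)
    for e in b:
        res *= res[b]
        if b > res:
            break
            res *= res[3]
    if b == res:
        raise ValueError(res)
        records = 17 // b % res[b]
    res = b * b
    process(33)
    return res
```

Transformed code:
def combine(res, records, b):
    records = record(res) % log(records)
    for e in b:
        res = res * res[b]
        if b > res:
            break
    if b == res:
        raise ValueError(res)
    res = b * b
    process(33)
    return res

return res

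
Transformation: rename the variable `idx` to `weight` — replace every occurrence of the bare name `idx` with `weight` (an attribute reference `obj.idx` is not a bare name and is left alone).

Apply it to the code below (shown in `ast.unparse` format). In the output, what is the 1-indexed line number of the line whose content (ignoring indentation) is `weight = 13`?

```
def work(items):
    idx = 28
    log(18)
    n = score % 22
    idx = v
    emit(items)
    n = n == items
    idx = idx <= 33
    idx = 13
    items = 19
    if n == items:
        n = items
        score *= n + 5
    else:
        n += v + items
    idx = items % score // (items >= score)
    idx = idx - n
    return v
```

9

Transformed code:
def work(items):
    weight = 28
    log(18)
    n = score % 22
    weight = v
    emit(items)
    n = n == items
    weight = weight <= 33
    weight = 13
    items = 19
    if n == items:
        n = items
        score *= n + 5
    else:
        n += v + items
    weight = items % score // (items >= score)
    weight = weight - n
    return v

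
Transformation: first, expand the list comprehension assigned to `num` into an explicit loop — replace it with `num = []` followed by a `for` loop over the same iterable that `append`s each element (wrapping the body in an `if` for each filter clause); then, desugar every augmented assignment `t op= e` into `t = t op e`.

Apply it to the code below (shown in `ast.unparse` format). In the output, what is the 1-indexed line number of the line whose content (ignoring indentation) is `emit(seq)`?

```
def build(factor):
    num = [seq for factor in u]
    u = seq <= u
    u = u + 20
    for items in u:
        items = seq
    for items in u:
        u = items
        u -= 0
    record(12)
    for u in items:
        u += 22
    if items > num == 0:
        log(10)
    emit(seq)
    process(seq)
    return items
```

Transformed code:
def build(factor):
    num = []
    for factor in u:
        num.append(seq)
    u = seq <= u
    u = u + 20
    for items in u:
        items = seq
    for items in u:
        u = items
        u = u - 0
    record(12)
    for u in items:
        u = u + 22
    if items > num == 0:
        log(10)
    emit(seq)
    process(seq)
    return items

17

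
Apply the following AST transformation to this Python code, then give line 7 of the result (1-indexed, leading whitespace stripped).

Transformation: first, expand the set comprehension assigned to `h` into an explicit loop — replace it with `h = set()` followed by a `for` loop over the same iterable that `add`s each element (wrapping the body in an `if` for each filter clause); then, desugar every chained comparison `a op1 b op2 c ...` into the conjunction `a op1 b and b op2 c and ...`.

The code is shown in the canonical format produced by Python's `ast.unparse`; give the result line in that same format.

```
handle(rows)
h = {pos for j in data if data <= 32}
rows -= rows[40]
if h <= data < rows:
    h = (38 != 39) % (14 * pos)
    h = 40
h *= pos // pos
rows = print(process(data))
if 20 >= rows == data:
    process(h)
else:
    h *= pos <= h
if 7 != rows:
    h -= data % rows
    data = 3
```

Transformed code:
handle(rows)
h = set()
for j in data:
    if data <= 32:
        h.add(pos)
rows -= rows[40]
if h <= data and data < rows:
    h = (38 != 39) % (14 * pos)
    h = 40
h *= pos // pos
rows = print(process(data))
if 20 >= rows and rows == data:
    process(h)
else:
    h *= pos <= h
if 7 != rows:
    h -= data % rows
    data = 3

if h <= data and data < rows:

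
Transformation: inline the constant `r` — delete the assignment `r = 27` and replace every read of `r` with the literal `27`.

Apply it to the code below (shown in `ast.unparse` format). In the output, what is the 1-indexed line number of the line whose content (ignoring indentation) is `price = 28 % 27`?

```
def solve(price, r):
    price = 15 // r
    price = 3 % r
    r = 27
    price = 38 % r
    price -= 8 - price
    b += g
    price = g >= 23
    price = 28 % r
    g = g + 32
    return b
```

Transformed code:
def solve(price, r):
    price = 15 // 27
    price = 3 % 27
    price = 38 % 27
    price -= 8 - price
    b += g
    price = g >= 23
    price = 28 % 27
    g = g + 32
    return b

8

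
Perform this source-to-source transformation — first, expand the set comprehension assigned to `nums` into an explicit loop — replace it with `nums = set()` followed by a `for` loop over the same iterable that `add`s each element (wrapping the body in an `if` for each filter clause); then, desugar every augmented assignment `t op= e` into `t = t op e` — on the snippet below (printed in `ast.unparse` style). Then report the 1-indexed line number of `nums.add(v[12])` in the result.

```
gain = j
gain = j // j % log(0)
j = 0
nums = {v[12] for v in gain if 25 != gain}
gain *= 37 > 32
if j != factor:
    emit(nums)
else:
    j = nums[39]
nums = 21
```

7

Transformed code:
gain = j
gain = j // j % log(0)
j = 0
nums = set()
for v in gain:
    if 25 != gain:
        nums.add(v[12])
gain = gain * (37 > 32)
if j != factor:
    emit(nums)
else:
    j = nums[39]
nums = 21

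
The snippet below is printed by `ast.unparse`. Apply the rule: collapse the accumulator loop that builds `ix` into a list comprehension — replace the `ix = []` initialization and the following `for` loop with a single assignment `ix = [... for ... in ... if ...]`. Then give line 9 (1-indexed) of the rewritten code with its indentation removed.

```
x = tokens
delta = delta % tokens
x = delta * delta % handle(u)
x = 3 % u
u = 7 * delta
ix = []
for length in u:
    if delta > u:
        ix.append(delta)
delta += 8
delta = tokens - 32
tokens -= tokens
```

Transformed code:
x = tokens
delta = delta % tokens
x = delta * delta % handle(u)
x = 3 % u
u = 7 * delta
ix = [delta for length in u if delta > u]
delta += 8
delta = tokens - 32
tokens -= tokens

tokens -= tokens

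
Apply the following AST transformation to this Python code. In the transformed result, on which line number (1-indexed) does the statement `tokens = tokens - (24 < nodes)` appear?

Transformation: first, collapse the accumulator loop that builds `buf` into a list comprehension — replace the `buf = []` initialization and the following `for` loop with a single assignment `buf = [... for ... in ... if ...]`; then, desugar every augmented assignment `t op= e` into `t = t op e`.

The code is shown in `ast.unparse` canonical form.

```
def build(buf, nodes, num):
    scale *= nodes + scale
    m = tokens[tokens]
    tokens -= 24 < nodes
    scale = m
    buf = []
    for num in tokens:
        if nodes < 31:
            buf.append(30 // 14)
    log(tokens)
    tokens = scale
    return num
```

Transformed code:
def build(buf, nodes, num):
    scale = scale * (nodes + scale)
    m = tokens[tokens]
    tokens = tokens - (24 < nodes)
    scale = m
    buf = [30 // 14 for num in tokens if nodes < 31]
    log(tokens)
    tokens = scale
    return num

4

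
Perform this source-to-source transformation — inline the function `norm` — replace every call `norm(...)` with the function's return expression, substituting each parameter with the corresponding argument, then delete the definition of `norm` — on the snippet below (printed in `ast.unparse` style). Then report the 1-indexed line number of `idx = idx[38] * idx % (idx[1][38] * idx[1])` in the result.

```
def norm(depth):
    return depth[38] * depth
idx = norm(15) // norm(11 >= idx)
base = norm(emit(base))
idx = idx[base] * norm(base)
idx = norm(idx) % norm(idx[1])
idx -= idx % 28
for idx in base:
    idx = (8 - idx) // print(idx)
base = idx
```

4

Transformed code:
idx = 15[38] * 15 // ((11 >= idx)[38] * (11 >= idx))
base = emit(base)[38] * emit(base)
idx = idx[base] * (base[38] * base)
idx = idx[38] * idx % (idx[1][38] * idx[1])
idx -= idx % 28
for idx in base:
    idx = (8 - idx) // print(idx)
base = idx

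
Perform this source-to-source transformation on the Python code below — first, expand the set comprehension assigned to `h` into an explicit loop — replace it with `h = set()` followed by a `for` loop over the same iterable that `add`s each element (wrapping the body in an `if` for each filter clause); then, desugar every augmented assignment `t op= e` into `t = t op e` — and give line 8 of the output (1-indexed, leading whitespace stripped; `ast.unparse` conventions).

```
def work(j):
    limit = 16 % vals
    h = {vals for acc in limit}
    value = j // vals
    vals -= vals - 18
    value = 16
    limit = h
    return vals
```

Transformed code:
def work(j):
    limit = 16 % vals
    h = set()
    for acc in limit:
        h.add(vals)
    value = j // vals
    vals = vals - (vals - 18)
    value = 16
    limit = h
    return vals

value = 16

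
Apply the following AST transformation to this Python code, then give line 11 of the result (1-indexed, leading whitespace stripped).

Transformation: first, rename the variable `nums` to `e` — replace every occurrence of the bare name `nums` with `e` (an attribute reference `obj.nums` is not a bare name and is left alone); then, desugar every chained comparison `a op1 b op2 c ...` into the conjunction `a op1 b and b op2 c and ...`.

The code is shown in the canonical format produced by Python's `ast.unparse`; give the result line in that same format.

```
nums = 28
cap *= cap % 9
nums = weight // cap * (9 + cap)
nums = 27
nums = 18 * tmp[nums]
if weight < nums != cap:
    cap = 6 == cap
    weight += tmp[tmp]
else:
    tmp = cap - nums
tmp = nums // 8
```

Transformed code:
e = 28
cap *= cap % 9
e = weight // cap * (9 + cap)
e = 27
e = 18 * tmp[e]
if weight < e and e != cap:
    cap = 6 == cap
    weight += tmp[tmp]
else:
    tmp = cap - e
tmp = e // 8

tmp = e // 8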